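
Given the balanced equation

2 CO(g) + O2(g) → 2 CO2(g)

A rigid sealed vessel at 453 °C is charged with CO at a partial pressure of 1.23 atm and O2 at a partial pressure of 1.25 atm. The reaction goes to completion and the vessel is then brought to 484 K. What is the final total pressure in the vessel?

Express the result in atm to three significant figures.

1.24 atm

With V and T fixed, P_i ∝ n_i, so the mole ratios apply directly to partial pressures at 453 °C.
P(O2) required for 1.23 atm of CO = (1/2) × 1.23 = 0.6150 atm; available 1.25 atm, so CO is limiting.
P(O2) remaining = 1.25 − (1/2) × 1.23 = 0.6350 atm
P(gaseous products) = (2)/2 × 1.23 = 1.230 atm
P_total at 453 °C = 0.6350 + 1.230 = 1.865 atm
Scaling to 484 K: P = 1.865 × 484/726.15 = 1.243 atm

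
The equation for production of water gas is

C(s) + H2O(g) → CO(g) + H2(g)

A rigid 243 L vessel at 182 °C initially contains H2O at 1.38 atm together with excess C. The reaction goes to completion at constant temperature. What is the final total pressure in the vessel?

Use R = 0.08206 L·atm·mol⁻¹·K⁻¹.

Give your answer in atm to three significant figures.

2.76 atm

Rigid vessel, constant T ⇒ P scales with total gas moles (1 → 2).
P_final = (2/1) × 1.38 = 2.760 atm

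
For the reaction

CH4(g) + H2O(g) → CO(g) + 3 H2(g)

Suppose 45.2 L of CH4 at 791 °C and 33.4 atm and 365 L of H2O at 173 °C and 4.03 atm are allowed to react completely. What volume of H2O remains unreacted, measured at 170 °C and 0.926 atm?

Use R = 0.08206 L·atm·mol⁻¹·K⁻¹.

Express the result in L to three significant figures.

n(CH4) = PV/RT = (33.4 × 45.2) / (0.08206 × 1064.15) = 17.29 mol
n(H2O) = PV/RT = (4.03 × 365) / (0.08206 × 446.15) = 40.18 mol
For 17.29 mol CH4, stoichiometry requires (1/1) × 17.29 = 17.29 mol H2O; 40.18 mol is available, so CH4 is limiting.
n(H2O) consumed = (1/1) × 17.29 = 17.29 mol; remaining = 40.18 − 17.29 = 22.89 mol
V(H2O) = nRT/P = 22.89 × 0.08206 × 443.15 / 0.926 = 898.9 L

899 L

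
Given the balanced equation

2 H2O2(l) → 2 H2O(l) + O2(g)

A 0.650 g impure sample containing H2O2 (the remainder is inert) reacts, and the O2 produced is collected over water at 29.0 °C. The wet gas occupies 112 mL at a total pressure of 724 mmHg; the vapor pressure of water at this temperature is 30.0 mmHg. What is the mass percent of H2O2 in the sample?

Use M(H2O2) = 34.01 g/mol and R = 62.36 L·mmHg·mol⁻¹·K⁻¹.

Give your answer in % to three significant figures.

43.2 %

P(O2) = 724 − 30.0 = 694.0 mmHg
n(O2) = PV/RT = (694.0 × 0.1120) / (62.36 × 302.15) = 0.004125 mol
n(H2O2) = (2/1) × 0.004125 = 0.008250 mol
m(H2O2) = 0.008250 × 34.01 = 0.2806 g
%H2O2 = 0.2806 / 0.650 × 100 = 43.17%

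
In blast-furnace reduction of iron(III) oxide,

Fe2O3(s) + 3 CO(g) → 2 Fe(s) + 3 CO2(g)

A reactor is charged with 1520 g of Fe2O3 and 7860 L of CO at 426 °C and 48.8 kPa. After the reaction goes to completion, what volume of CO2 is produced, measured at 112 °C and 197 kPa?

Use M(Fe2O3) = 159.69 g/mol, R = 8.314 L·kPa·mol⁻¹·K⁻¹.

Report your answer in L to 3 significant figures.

464 L

n(Fe2O3) = 1520 / 159.69 = 9.518 mol
n(CO) = PV/RT = (48.8 × 7860) / (8.314 × 699.15) = 65.99 mol
For 9.518 mol Fe2O3, stoichiometry requires (3/1) × 9.518 = 28.55 mol CO; 65.99 mol is available, so Fe2O3 is limiting.
n(CO2) = (3/1) × 9.518 = 28.55 mol
V(CO2) = nRT/P = 28.55 × 8.314 × 385.15 / 197 = 464.1 L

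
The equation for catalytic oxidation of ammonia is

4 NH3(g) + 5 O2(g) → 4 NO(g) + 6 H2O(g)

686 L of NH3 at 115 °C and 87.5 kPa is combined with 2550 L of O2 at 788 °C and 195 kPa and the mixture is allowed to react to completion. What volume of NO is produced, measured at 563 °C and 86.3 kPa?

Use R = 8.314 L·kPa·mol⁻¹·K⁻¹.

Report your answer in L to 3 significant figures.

n(NH3) = PV/RT = (87.5 × 686) / (8.314 × 388.15) = 18.60 mol
n(O2) = PV/RT = (195 × 2550) / (8.314 × 1061.15) = 56.36 mol
For 18.60 mol NH3, stoichiometry requires (5/4) × 18.60 = 23.25 mol O2; 56.36 mol is available, so NH3 is limiting.
n(NO) = (4/4) × 18.60 = 18.60 mol
V(NO) = nRT/P = 18.60 × 8.314 × 836.15 / 86.3 = 1498 L

1500 L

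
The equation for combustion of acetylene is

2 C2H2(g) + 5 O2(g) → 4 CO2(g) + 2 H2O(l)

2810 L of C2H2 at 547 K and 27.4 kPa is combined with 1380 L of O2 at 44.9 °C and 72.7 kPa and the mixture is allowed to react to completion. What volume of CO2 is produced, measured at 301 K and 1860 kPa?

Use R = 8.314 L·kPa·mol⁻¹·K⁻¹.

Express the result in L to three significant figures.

n(C2H2) = PV/RT = (27.4 × 2810) / (8.314 × 547) = 16.93 mol
n(O2) = PV/RT = (72.7 × 1380) / (8.314 × 318.05) = 37.94 mol
For 16.93 mol C2H2, stoichiometry requires (5/2) × 16.93 = 42.33 mol O2; 37.94 mol is available, so O2 is limiting.
n(CO2) = (4/5) × 37.94 = 30.35 mol
V(CO2) = nRT/P = 30.35 × 8.314 × 301 / 1860 = 40.83 L

40.8 L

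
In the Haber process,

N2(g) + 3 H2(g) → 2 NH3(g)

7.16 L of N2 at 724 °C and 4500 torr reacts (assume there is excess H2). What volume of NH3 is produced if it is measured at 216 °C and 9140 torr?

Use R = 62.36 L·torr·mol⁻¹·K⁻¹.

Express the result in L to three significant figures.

n(N2) = PV/RT = (4500 × 7.16) / (62.36 × 997.15) = 0.5182 mol
n(NH3) = (2/1) × 0.5182 = 1.036 mol
V = nRT/P = 1.036 × 62.36 × 489.15 / 9140 = 3.457 L

3.46 L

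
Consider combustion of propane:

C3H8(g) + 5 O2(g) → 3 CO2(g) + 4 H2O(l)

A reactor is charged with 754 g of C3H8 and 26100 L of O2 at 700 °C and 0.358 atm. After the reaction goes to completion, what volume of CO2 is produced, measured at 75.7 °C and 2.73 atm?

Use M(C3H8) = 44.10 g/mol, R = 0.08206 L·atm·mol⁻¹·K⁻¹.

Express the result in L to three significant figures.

n(C3H8) = 754 / 44.10 = 17.10 mol
n(O2) = PV/RT = (0.358 × 26100) / (0.08206 × 973.15) = 117.0 mol
For 17.10 mol C3H8, stoichiometry requires (5/1) × 17.10 = 85.50 mol O2; 117.0 mol is available, so C3H8 is limiting.
n(CO2) = (3/1) × 17.10 = 51.30 mol
V(CO2) = nRT/P = 51.30 × 0.08206 × 348.85 / 2.73 = 537.9 L

538 L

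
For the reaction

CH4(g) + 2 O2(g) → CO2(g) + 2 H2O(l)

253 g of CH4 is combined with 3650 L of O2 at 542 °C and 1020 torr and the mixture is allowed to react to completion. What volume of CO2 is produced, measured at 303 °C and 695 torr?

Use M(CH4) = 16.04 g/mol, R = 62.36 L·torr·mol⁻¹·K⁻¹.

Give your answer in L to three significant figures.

n(CH4) = 253 / 16.04 = 15.77 mol
n(O2) = PV/RT = (1020 × 3650) / (62.36 × 815.15) = 73.24 mol
For 15.77 mol CH4, stoichiometry requires (2/1) × 15.77 = 31.54 mol O2; 73.24 mol is available, so CH4 is limiting.
n(CO2) = (1/1) × 15.77 = 15.77 mol
V(CO2) = nRT/P = 15.77 × 62.36 × 576.15 / 695 = 815.2 L

815 L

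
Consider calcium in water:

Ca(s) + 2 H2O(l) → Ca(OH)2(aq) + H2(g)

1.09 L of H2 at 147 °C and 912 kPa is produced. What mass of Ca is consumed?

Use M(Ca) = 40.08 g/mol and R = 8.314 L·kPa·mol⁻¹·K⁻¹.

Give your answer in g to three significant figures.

n(H2) = PV/RT = (912 × 1.09) / (8.314 × 420.15) = 0.2846 mol
n(Ca) = (1/1) × 0.2846 = 0.2846 mol
m(Ca) = 0.2846 × 40.08 = 11.41 g

11.4 g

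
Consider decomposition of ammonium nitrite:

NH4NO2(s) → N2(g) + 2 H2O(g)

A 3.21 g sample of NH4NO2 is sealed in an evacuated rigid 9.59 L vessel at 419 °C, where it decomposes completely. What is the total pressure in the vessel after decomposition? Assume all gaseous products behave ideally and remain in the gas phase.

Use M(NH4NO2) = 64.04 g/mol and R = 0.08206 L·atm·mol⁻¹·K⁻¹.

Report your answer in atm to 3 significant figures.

0.891 atm

n(NH4NO2) = 3.21 / 64.04 = 0.05012 mol
n(gas produced) = (3/1) × 0.05012 = 0.1504 mol
P = nRT/V = 0.1504 × 0.08206 × 692.15 / 9.59 = 0.8908 atm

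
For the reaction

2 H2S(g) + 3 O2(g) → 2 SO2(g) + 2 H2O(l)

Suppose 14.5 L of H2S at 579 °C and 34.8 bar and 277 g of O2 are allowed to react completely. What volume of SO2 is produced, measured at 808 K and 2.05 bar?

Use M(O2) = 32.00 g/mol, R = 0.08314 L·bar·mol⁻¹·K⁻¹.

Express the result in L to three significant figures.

189 L

n(H2S) = PV/RT = (34.8 × 14.5) / (0.08314 × 852.15) = 7.122 mol
n(O2) = 277 / 32.00 = 8.656 mol
For 7.122 mol H2S, stoichiometry requires (3/2) × 7.122 = 10.68 mol O2; 8.656 mol is available, so O2 is limiting.
n(SO2) = (2/3) × 8.656 = 5.771 mol
V(SO2) = nRT/P = 5.771 × 0.08314 × 808 / 2.05 = 189.1 L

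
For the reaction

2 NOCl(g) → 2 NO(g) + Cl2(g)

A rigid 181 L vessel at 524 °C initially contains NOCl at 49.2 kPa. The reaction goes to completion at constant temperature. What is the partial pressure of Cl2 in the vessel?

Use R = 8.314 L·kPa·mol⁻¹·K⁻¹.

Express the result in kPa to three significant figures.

24.6 kPa

n(NOCl)₀ = PV/RT = (49.2 × 181) / (8.314 × 797.15) = 1.344 mol
n(Cl2) = (1/2) × 1.344 = 0.6720 mol
P(Cl2) = nRT/V = 0.6720 × 8.314 × 797.15 / 181 = 24.61 kPa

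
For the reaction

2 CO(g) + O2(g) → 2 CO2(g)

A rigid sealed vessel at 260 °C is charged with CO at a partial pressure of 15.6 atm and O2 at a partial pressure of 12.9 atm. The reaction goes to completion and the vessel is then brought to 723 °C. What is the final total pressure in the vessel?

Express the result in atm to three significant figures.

38.7 atm

At constant V, partial pressures at 260 °C are proportional to moles, so apply stoichiometry directly to pressures.
P(O2) required for 15.6 atm of CO = (1/2) × 15.6 = 7.800 atm; available 12.9 atm, so CO is limiting.
P(O2) remaining = 12.9 − (1/2) × 15.6 = 5.100 atm
P(gaseous products) = (2)/2 × 15.6 = 15.60 atm
P_total at 260 °C = 5.100 + 15.60 = 20.70 atm
Scaling to 723 °C: P = 20.70 × 996.15/533.15 = 38.68 atm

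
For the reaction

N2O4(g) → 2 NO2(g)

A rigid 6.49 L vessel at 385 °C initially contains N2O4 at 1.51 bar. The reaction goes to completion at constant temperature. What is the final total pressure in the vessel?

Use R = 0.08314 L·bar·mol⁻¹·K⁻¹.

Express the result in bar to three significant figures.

Since T and V are fixed, P_final/P_initial = n_final/n_initial = 2/1.
P_final = (2/1) × 1.51 = 3.020 bar

3.02 bar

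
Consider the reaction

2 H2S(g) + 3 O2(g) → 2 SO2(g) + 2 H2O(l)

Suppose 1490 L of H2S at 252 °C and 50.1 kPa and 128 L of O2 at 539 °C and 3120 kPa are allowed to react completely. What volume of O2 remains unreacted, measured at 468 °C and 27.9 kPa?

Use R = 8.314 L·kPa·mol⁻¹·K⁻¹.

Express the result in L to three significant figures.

n(H2S) = PV/RT = (50.1 × 1490) / (8.314 × 525.15) = 17.10 mol
n(O2) = PV/RT = (3120 × 128) / (8.314 × 812.15) = 59.15 mol
For 17.10 mol H2S, stoichiometry requires (3/2) × 17.10 = 25.65 mol O2; 59.15 mol is available, so H2S is limiting.
n(O2) consumed = (3/2) × 17.10 = 25.65 mol; remaining = 59.15 − 25.65 = 33.50 mol
V(O2) = nRT/P = 33.50 × 8.314 × 741.15 / 27.9 = 7399 L

7400 L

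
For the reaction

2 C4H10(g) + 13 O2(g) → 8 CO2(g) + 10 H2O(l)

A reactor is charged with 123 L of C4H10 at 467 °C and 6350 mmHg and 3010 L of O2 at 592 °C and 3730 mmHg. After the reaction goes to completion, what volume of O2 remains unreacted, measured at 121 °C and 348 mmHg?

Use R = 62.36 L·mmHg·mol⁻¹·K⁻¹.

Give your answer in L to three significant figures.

n(C4H10) = PV/RT = (6350 × 123) / (62.36 × 740.15) = 16.92 mol
n(O2) = PV/RT = (3730 × 3010) / (62.36 × 865.15) = 208.1 mol
For 16.92 mol C4H10, stoichiometry requires (13/2) × 16.92 = 110.0 mol O2; 208.1 mol is available, so C4H10 is limiting.
n(O2) consumed = (13/2) × 16.92 = 110.0 mol; remaining = 208.1 − 110.0 = 98.10 mol
V(O2) = nRT/P = 98.10 × 62.36 × 394.15 / 348 = 6929 L

6930 L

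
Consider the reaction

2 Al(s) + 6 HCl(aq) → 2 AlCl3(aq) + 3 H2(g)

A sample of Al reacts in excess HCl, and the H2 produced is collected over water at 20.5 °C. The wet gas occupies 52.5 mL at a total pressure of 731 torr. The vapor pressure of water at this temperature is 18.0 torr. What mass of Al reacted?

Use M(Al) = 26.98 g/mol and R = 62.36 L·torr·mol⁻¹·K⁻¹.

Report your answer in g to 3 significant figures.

0.0368 g

P(H2) = 731 − 18.0 = 713.0 torr
n(H2) = PV/RT = (713.0 × 0.05250) / (62.36 × 293.65) = 0.002044 mol
n(Al) = (2/3) × 0.002044 = 0.001363 mol
m(Al) = 0.001363 × 26.98 = 0.03677 g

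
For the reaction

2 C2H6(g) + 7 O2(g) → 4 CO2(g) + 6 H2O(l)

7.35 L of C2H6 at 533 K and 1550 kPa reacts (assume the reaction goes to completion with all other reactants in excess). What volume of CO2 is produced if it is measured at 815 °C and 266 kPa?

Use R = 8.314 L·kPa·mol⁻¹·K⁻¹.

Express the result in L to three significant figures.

175 L

n(C2H6) = PV/RT = (1550 × 7.35) / (8.314 × 533) = 2.571 mol
n(CO2) = (4/2) × 2.571 = 5.142 mol
V = nRT/P = 5.142 × 8.314 × 1088.15 / 266 = 174.9 L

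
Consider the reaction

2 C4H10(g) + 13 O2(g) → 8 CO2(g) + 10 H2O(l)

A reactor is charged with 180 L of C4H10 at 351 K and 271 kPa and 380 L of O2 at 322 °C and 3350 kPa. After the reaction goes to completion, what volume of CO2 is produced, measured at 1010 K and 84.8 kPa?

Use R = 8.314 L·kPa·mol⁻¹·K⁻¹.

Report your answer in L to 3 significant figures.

6620 L

n(C4H10) = PV/RT = (271 × 180) / (8.314 × 351) = 16.72 mol
n(O2) = PV/RT = (3350 × 380) / (8.314 × 595.15) = 257.3 mol
For 16.72 mol C4H10, stoichiometry requires (13/2) × 16.72 = 108.7 mol O2; 257.3 mol is available, so C4H10 is limiting.
n(CO2) = (8/2) × 16.72 = 66.88 mol
V(CO2) = nRT/P = 66.88 × 8.314 × 1010 / 84.8 = 6623 L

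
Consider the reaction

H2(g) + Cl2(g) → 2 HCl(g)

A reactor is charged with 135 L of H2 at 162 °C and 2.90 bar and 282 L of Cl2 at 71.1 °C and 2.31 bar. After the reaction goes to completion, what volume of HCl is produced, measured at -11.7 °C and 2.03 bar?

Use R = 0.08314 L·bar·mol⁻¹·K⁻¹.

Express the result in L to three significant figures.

232 L

n(H2) = PV/RT = (2.90 × 135) / (0.08314 × 435.15) = 10.82 mol
n(Cl2) = PV/RT = (2.31 × 282) / (0.08314 × 344.25) = 22.76 mol
For 10.82 mol H2, stoichiometry requires (1/1) × 10.82 = 10.82 mol Cl2; 22.76 mol is available, so H2 is limiting.
n(HCl) = (2/1) × 10.82 = 21.64 mol
V(HCl) = nRT/P = 21.64 × 0.08314 × 261.45 / 2.03 = 231.7 L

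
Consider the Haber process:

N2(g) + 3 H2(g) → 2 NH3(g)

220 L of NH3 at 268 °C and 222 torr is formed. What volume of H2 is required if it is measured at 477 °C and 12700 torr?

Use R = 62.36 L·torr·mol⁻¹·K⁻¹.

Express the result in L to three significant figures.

n(NH3) = PV/RT = (222 × 220) / (62.36 × 541.15) = 1.447 mol
n(H2) = (3/2) × 1.447 = 2.171 mol
V = nRT/P = 2.171 × 62.36 × 750.15 / 12700 = 7.997 L

8.00 L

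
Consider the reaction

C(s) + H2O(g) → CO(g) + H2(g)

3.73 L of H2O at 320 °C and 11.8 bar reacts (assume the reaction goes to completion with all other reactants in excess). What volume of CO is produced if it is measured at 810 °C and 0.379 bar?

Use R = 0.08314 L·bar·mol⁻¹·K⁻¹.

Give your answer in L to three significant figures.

212 L

n(H2O) = PV/RT = (11.8 × 3.73) / (0.08314 × 593.15) = 0.8925 mol
n(CO) = (1/1) × 0.8925 = 0.8925 mol
V = nRT/P = 0.8925 × 0.08314 × 1083.15 / 0.379 = 212.1 L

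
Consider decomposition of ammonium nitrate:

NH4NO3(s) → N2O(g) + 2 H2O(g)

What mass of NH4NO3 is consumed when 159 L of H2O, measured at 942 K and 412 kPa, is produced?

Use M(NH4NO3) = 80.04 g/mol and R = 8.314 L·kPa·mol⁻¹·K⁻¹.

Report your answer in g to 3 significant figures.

335 g

n(H2O) = PV/RT = (412 × 159) / (8.314 × 942) = 8.364 mol
n(NH4NO3) = (1/2) × 8.364 = 4.182 mol
m(NH4NO3) = 4.182 × 80.04 = 334.7 g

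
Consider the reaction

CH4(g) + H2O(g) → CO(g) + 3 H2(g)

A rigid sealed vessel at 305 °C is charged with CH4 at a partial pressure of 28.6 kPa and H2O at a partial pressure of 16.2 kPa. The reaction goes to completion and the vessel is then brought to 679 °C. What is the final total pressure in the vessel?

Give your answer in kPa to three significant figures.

Because the vessel is rigid and T is held at 305 °C, work the stoichiometry in partial pressures (P_i = n_iRT/V).
P(H2O) required for 28.6 kPa of CH4 = (1/1) × 28.6 = 28.60 kPa; available 16.2 kPa, so H2O is limiting.
P(CH4) remaining = 28.6 − (1/1) × 16.2 = 12.40 kPa
P(gaseous products) = (1+3)/1 × 16.2 = 64.80 kPa
P_total at 305 °C = 12.40 + 64.80 = 77.20 kPa
Scaling to 679 °C: P = 77.20 × 952.15/578.15 = 127.1 kPa

127 kPa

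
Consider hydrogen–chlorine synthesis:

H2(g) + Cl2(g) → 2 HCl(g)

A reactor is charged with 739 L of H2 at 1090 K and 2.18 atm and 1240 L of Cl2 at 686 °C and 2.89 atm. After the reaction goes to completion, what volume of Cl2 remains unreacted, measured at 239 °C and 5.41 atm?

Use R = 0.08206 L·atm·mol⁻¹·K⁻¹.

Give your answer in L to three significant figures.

214 L

n(H2) = PV/RT = (2.18 × 739) / (0.08206 × 1090) = 18.01 mol
n(Cl2) = PV/RT = (2.89 × 1240) / (0.08206 × 959.15) = 45.53 mol
For 18.01 mol H2, stoichiometry requires (1/1) × 18.01 = 18.01 mol Cl2; 45.53 mol is available, so H2 is limiting.
n(Cl2) consumed = (1/1) × 18.01 = 18.01 mol; remaining = 45.53 − 18.01 = 27.52 mol
V(Cl2) = nRT/P = 27.52 × 0.08206 × 512.15 / 5.41 = 213.8 L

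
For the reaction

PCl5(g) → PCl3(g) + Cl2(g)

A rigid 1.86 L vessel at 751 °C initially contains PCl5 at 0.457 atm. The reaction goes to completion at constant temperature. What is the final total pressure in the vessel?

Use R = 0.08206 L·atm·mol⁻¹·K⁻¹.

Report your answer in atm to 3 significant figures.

At constant T and V, P ∝ n(gas): 1 mol gas → 2 mol gas.
P_final = (2/1) × 0.457 = 0.9140 atm

0.914 atm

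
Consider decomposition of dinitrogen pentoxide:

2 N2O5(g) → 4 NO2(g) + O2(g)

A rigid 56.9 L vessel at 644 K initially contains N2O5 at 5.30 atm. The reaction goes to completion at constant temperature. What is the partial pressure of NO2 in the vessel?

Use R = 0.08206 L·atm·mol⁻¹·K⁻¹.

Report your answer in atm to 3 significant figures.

n(N2O5)₀ = PV/RT = (5.30 × 56.9) / (0.08206 × 644) = 5.707 mol
n(NO2) = (4/2) × 5.707 = 11.41 mol
P(NO2) = nRT/V = 11.41 × 0.08206 × 644 / 56.9 = 10.60 atm

10.6 atm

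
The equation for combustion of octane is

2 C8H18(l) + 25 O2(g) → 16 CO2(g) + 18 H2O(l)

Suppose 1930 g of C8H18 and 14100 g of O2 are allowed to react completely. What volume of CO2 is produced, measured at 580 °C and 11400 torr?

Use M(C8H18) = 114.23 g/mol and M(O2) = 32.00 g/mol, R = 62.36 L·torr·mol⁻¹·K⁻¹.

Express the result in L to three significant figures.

631 L

n(C8H18) = 1930 / 114.23 = 16.90 mol
n(O2) = 14100 / 32.00 = 440.6 mol
For 16.90 mol C8H18, stoichiometry requires (25/2) × 16.90 = 211.2 mol O2; 440.6 mol is available, so C8H18 is limiting.
n(CO2) = (16/2) × 16.90 = 135.2 mol
V(CO2) = nRT/P = 135.2 × 62.36 × 853.15 / 11400 = 631.0 L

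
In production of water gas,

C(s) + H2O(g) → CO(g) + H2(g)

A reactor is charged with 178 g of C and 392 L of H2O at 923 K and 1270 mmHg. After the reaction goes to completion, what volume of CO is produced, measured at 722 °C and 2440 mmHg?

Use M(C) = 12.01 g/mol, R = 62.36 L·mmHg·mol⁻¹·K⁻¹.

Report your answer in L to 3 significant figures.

n(C) = 178 / 12.01 = 14.82 mol
n(H2O) = PV/RT = (1270 × 392) / (62.36 × 923) = 8.649 mol
For 14.82 mol C, stoichiometry requires (1/1) × 14.82 = 14.82 mol H2O; 8.649 mol is available, so H2O is limiting.
n(CO) = (1/1) × 8.649 = 8.649 mol
V(CO) = nRT/P = 8.649 × 62.36 × 995.15 / 2440 = 220.0 L

220 L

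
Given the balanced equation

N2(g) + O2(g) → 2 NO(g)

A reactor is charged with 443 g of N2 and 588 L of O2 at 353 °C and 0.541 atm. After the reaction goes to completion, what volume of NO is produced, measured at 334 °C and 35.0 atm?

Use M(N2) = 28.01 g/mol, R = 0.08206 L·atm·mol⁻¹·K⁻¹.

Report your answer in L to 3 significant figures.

17.6 L

n(N2) = 443 / 28.01 = 15.82 mol
n(O2) = PV/RT = (0.541 × 588) / (0.08206 × 626.15) = 6.191 mol
For 15.82 mol N2, stoichiometry requires (1/1) × 15.82 = 15.82 mol O2; 6.191 mol is available, so O2 is limiting.
n(NO) = (2/1) × 6.191 = 12.38 mol
V(NO) = nRT/P = 12.38 × 0.08206 × 607.15 / 35.0 = 17.62 L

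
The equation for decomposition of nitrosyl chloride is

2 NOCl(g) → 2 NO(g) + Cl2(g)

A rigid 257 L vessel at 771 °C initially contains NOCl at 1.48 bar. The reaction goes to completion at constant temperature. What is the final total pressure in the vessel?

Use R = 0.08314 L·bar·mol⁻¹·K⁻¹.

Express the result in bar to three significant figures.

2.22 bar

Rigid vessel, constant T ⇒ P scales with total gas moles (2 → 3).
P_final = (3/2) × 1.48 = 2.220 bar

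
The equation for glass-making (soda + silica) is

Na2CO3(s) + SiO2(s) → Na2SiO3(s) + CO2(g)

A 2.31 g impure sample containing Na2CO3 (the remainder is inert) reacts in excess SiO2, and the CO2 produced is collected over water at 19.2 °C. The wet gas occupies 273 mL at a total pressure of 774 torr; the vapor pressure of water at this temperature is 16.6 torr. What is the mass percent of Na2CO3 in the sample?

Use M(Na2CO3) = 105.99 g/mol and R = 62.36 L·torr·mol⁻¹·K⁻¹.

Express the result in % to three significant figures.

52.0 %

P(CO2) = 774 − 16.6 = 757.4 torr
n(CO2) = PV/RT = (757.4 × 0.2730) / (62.36 × 292.35) = 0.01134 mol
n(Na2CO3) = (1/1) × 0.01134 = 0.01134 mol
m(Na2CO3) = 0.01134 × 105.99 = 1.202 g
%Na2CO3 = 1.202 / 2.31 × 100 = 52.03%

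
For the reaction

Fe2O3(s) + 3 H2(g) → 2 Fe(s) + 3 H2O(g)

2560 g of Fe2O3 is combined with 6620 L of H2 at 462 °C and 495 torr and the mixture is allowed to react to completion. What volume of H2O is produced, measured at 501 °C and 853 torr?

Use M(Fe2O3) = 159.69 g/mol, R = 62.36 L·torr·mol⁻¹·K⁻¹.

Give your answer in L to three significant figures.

2720 L

n(Fe2O3) = 2560 / 159.69 = 16.03 mol
n(H2) = PV/RT = (495 × 6620) / (62.36 × 735.15) = 71.48 mol
For 16.03 mol Fe2O3, stoichiometry requires (3/1) × 16.03 = 48.09 mol H2; 71.48 mol is available, so Fe2O3 is limiting.
n(H2O) = (3/1) × 16.03 = 48.09 mol
V(H2O) = nRT/P = 48.09 × 62.36 × 774.15 / 853 = 2722 L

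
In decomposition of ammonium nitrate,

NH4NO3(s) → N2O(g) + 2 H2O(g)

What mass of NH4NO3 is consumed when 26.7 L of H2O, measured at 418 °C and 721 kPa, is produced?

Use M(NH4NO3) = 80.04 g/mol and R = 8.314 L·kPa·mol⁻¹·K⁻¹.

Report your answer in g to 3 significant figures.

134 g

n(H2O) = PV/RT = (721 × 26.7) / (8.314 × 691.15) = 3.350 mol
n(NH4NO3) = (1/2) × 3.350 = 1.675 mol
m(NH4NO3) = 1.675 × 80.04 = 134.1 g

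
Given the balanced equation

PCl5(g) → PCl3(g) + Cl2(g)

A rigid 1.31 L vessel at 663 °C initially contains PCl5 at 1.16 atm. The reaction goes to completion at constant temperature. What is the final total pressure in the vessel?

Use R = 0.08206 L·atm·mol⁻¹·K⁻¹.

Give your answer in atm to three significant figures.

2.32 atm

Since T and V are fixed, P_final/P_initial = n_final/n_initial = 2/1.
P_final = (2/1) × 1.16 = 2.320 atm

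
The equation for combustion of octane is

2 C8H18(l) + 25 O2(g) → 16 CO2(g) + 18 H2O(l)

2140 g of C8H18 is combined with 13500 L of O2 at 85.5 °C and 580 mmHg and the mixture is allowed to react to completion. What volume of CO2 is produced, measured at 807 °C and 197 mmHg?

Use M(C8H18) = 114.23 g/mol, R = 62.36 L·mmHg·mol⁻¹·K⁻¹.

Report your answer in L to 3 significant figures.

n(C8H18) = 2140 / 114.23 = 18.73 mol
n(O2) = PV/RT = (580 × 13500) / (62.36 × 358.65) = 350.1 mol
For 18.73 mol C8H18, stoichiometry requires (25/2) × 18.73 = 234.1 mol O2; 350.1 mol is available, so C8H18 is limiting.
n(CO2) = (16/2) × 18.73 = 149.8 mol
V(CO2) = nRT/P = 149.8 × 62.36 × 1080.15 / 197 = 51220 L

51200 L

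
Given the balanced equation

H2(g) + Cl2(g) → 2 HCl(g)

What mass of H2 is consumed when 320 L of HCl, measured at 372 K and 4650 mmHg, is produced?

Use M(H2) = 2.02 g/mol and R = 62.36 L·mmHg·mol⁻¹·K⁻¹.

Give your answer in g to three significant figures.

n(HCl) = PV/RT = (4650 × 320) / (62.36 × 372) = 64.14 mol
n(H2) = (1/2) × 64.14 = 32.07 mol
m(H2) = 32.07 × 2.02 = 64.78 g

64.8 g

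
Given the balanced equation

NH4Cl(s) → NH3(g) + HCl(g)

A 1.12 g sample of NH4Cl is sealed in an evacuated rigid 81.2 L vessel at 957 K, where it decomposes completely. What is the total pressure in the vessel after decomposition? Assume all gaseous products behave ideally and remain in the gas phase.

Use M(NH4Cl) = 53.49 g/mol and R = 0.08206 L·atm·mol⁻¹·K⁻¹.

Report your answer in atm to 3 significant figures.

0.0405 atm

n(NH4Cl) = 1.12 / 53.49 = 0.02094 mol
n(gas produced) = (2/1) × 0.02094 = 0.04188 mol
P = nRT/V = 0.04188 × 0.08206 × 957 / 81.2 = 0.04050 atm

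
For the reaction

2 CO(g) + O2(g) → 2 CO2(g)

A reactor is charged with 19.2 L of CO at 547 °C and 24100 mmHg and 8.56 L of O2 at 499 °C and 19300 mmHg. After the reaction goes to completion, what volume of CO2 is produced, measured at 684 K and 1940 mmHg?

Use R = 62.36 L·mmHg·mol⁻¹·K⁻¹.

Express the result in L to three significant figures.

151 L

n(CO) = PV/RT = (24100 × 19.2) / (62.36 × 820.15) = 9.047 mol
n(O2) = PV/RT = (19300 × 8.56) / (62.36 × 772.15) = 3.431 mol
For 9.047 mol CO, stoichiometry requires (1/2) × 9.047 = 4.524 mol O2; 3.431 mol is available, so O2 is limiting.
n(CO2) = (2/1) × 3.431 = 6.862 mol
V(CO2) = nRT/P = 6.862 × 62.36 × 684 / 1940 = 150.9 L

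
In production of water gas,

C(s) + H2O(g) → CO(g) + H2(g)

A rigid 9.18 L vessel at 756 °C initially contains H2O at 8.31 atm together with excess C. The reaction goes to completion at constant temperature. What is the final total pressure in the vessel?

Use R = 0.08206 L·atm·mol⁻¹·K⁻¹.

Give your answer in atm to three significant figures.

16.6 atm

Rigid vessel, constant T ⇒ P scales with total gas moles (1 → 2).
P_final = (2/1) × 8.31 = 16.62 atm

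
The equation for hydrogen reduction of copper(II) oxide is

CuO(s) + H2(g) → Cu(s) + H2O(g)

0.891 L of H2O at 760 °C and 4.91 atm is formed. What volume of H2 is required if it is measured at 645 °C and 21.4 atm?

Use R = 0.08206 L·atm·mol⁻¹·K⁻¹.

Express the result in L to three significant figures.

0.182 L

n(H2O) = PV/RT = (4.91 × 0.891) / (0.08206 × 1033.15) = 0.05160 mol
n(H2) = (1/1) × 0.05160 = 0.05160 mol
V = nRT/P = 0.05160 × 0.08206 × 918.15 / 21.4 = 0.1817 L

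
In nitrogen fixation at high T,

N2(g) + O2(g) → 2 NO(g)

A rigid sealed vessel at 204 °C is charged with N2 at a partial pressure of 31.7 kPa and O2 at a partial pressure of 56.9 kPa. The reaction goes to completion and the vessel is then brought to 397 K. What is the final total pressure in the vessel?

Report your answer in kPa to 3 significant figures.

73.7 kPa

Because the vessel is rigid and T is held at 204 °C, work the stoichiometry in partial pressures (P_i = n_iRT/V).
P(O2) required for 31.7 kPa of N2 = (1/1) × 31.7 = 31.70 kPa; available 56.9 kPa, so N2 is limiting.
P(O2) remaining = 56.9 − (1/1) × 31.7 = 25.20 kPa
P(gaseous products) = (2)/1 × 31.7 = 63.40 kPa
P_total at 204 °C = 25.20 + 63.40 = 88.60 kPa
Scaling to 397 K: P = 88.60 × 397/477.15 = 73.72 kPa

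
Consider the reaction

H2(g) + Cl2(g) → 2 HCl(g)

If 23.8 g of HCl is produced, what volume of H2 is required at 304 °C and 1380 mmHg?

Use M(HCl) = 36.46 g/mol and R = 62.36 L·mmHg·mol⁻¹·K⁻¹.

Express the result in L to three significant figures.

8.51 L

n(HCl) = 23.80 / 36.46 = 0.6528 mol
n(H2) = (1/2) × 0.6528 = 0.3264 mol
V = nRT/P = 0.3264 × 62.36 × 577.15 / 1380 = 8.513 L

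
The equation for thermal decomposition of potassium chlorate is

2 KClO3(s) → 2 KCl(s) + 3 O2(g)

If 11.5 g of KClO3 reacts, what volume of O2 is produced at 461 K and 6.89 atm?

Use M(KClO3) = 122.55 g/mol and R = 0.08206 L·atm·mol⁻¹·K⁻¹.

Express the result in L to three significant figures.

0.773 L

n(KClO3) = 11.50 / 122.55 = 0.09384 mol
n(O2) = (3/2) × 0.09384 = 0.1408 mol
V = nRT/P = 0.1408 × 0.08206 × 461 / 6.89 = 0.7731 L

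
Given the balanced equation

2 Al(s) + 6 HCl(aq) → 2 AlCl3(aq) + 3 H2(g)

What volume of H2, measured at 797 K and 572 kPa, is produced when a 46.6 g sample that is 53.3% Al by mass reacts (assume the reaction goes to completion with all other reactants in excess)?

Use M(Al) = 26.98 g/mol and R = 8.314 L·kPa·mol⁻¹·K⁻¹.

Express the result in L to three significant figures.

16.0 L

mass of Al = 46.6 × 53.3/100 = 24.84 g
n(Al) = 24.84 / 26.98 = 0.9207 mol
n(H2) = (3/2) × 0.9207 = 1.381 mol
V = nRT/P = 1.381 × 8.314 × 797 / 572 = 16.00 L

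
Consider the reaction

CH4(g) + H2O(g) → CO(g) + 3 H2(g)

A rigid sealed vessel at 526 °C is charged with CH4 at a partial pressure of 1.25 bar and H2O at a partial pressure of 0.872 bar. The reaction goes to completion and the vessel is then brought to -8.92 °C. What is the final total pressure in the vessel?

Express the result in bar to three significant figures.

1.28 bar

With V and T fixed, P_i ∝ n_i, so the mole ratios apply directly to partial pressures at 526 °C.
P(H2O) required for 1.25 bar of CH4 = (1/1) × 1.25 = 1.250 bar; available 0.872 bar, so H2O is limiting.
P(CH4) remaining = 1.25 − (1/1) × 0.872 = 0.3780 bar
P(gaseous products) = (1+3)/1 × 0.872 = 3.488 bar
P_total at 526 °C = 0.3780 + 3.488 = 3.866 bar
Scaling to -8.92 °C: P = 3.866 × 264.23/799.15 = 1.278 bar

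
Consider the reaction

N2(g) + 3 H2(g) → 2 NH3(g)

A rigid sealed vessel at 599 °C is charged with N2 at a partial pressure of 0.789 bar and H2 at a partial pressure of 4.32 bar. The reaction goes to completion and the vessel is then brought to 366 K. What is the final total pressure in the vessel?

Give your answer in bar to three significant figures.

With V and T fixed, P_i ∝ n_i, so the mole ratios apply directly to partial pressures at 599 °C.
P(H2) required for 0.789 bar of N2 = (3/1) × 0.789 = 2.367 bar; available 4.32 bar, so N2 is limiting.
P(H2) remaining = 4.32 − (3/1) × 0.789 = 1.953 bar
P(gaseous products) = (2)/1 × 0.789 = 1.578 bar
P_total at 599 °C = 1.953 + 1.578 = 3.531 bar
Scaling to 366 K: P = 3.531 × 366/872.15 = 1.482 bar

1.48 bar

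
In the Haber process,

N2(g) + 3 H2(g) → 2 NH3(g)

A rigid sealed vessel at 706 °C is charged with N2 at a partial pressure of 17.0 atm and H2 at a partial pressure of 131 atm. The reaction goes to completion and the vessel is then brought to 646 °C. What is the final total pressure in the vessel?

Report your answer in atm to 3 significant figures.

107 atm

With V and T fixed, P_i ∝ n_i, so the mole ratios apply directly to partial pressures at 706 °C.
P(H2) required for 17.0 atm of N2 = (3/1) × 17.0 = 51.00 atm; available 131 atm, so N2 is limiting.
P(H2) remaining = 131 − (3/1) × 17.0 = 80.00 atm
P(gaseous products) = (2)/1 × 17.0 = 34.00 atm
P_total at 706 °C = 80.00 + 34.00 = 114.0 atm
Scaling to 646 °C: P = 114.0 × 919.15/979.15 = 107.0 atm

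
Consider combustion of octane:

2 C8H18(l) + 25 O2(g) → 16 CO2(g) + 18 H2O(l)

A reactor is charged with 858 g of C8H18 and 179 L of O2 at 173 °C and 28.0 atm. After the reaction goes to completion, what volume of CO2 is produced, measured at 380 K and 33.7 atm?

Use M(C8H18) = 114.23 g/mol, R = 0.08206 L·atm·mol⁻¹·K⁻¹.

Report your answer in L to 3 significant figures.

55.6 L

n(C8H18) = 858 / 114.23 = 7.511 mol
n(O2) = PV/RT = (28.0 × 179) / (0.08206 × 446.15) = 136.9 mol
For 7.511 mol C8H18, stoichiometry requires (25/2) × 7.511 = 93.89 mol O2; 136.9 mol is available, so C8H18 is limiting.
n(CO2) = (16/2) × 7.511 = 60.09 mol
V(CO2) = nRT/P = 60.09 × 0.08206 × 380 / 33.7 = 55.60 L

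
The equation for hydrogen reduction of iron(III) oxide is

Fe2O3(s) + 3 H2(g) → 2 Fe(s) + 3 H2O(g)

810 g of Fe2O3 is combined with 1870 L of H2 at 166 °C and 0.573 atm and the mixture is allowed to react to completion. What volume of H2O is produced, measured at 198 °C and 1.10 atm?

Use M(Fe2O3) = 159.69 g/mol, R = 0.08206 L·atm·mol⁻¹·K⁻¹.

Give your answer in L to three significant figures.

535 L

n(Fe2O3) = 810 / 159.69 = 5.072 mol
n(H2) = PV/RT = (0.573 × 1870) / (0.08206 × 439.15) = 29.73 mol
For 5.072 mol Fe2O3, stoichiometry requires (3/1) × 5.072 = 15.22 mol H2; 29.73 mol is available, so Fe2O3 is limiting.
n(H2O) = (3/1) × 5.072 = 15.22 mol
V(H2O) = nRT/P = 15.22 × 0.08206 × 471.15 / 1.10 = 534.9 L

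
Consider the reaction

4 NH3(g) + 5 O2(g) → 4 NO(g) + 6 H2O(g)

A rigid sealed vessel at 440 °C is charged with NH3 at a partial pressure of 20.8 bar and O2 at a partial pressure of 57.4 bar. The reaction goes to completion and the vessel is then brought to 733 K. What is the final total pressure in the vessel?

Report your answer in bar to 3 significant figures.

85.7 bar

At constant V, partial pressures at 440 °C are proportional to moles, so apply stoichiometry directly to pressures.
P(O2) required for 20.8 bar of NH3 = (5/4) × 20.8 = 26.00 bar; available 57.4 bar, so NH3 is limiting.
P(O2) remaining = 57.4 − (5/4) × 20.8 = 31.40 bar
P(gaseous products) = (4+6)/4 × 20.8 = 52.00 bar
P_total at 440 °C = 31.40 + 52.00 = 83.40 bar
Scaling to 733 K: P = 83.40 × 733/713.15 = 85.72 bar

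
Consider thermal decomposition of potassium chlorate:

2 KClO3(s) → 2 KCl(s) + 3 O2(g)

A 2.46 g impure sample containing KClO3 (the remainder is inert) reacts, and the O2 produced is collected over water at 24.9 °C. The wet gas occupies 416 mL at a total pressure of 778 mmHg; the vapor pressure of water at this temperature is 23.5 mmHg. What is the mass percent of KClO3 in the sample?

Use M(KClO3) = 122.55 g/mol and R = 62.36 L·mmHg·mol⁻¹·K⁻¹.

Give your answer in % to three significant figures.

56.1 %

P(O2) = 778 − 23.5 = 754.5 mmHg
n(O2) = PV/RT = (754.5 × 0.4160) / (62.36 × 298.05) = 0.01689 mol
n(KClO3) = (2/3) × 0.01689 = 0.01126 mol
m(KClO3) = 0.01126 × 122.55 = 1.380 g
%KClO3 = 1.380 / 2.46 × 100 = 56.10%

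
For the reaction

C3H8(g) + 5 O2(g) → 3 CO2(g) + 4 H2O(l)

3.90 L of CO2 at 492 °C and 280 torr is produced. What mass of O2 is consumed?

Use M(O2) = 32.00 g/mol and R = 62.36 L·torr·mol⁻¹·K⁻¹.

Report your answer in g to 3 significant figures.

n(CO2) = PV/RT = (280 × 3.90) / (62.36 × 765.15) = 0.02289 mol
n(O2) = (5/3) × 0.02289 = 0.03815 mol
m(O2) = 0.03815 × 32.00 = 1.221 g

1.22 g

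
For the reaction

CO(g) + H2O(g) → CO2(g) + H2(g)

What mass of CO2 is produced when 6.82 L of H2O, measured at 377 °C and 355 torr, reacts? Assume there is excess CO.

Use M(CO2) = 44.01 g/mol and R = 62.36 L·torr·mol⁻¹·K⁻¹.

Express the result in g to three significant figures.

2.63 g

n(H2O) = PV/RT = (355 × 6.82) / (62.36 × 650.15) = 0.05972 mol
n(CO2) = (1/1) × 0.05972 = 0.05972 mol
m(CO2) = 0.05972 × 44.01 = 2.628 g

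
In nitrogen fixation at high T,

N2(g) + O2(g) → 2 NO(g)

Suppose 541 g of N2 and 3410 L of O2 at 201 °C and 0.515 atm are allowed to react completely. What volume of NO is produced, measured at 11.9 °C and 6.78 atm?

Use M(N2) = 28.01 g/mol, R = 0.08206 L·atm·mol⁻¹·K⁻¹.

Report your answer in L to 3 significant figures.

133 L

n(N2) = 541 / 28.01 = 19.31 mol
n(O2) = PV/RT = (0.515 × 3410) / (0.08206 × 474.15) = 45.14 mol
For 19.31 mol N2, stoichiometry requires (1/1) × 19.31 = 19.31 mol O2; 45.14 mol is available, so N2 is limiting.
n(NO) = (2/1) × 19.31 = 38.62 mol
V(NO) = nRT/P = 38.62 × 0.08206 × 285.05 / 6.78 = 133.2 L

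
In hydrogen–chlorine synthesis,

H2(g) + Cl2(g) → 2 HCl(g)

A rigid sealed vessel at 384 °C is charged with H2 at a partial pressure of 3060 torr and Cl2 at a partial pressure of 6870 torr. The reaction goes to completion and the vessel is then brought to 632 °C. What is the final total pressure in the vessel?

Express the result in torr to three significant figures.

With V and T fixed, P_i ∝ n_i, so the mole ratios apply directly to partial pressures at 384 °C.
P(Cl2) required for 3060 torr of H2 = (1/1) × 3060 = 3060 torr; available 6870 torr, so H2 is limiting.
P(Cl2) remaining = 6870 − (1/1) × 3060 = 3810 torr
P(gaseous products) = (2)/1 × 3060 = 6120 torr
P_total at 384 °C = 3810 + 6120 = 9930 torr
Scaling to 632 °C: P = 9930 × 905.15/657.15 = 13680 torr

13700 torr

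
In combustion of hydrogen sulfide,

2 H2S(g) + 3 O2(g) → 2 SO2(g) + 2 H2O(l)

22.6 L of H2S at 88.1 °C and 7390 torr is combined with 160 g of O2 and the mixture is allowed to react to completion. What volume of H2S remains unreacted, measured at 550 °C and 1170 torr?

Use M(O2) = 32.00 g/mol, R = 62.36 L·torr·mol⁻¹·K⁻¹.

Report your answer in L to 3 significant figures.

n(H2S) = PV/RT = (7390 × 22.6) / (62.36 × 361.25) = 7.414 mol
n(O2) = 160 / 32.00 = 5.000 mol
For 7.414 mol H2S, stoichiometry requires (3/2) × 7.414 = 11.12 mol O2; 5.000 mol is available, so O2 is limiting.
n(H2S) consumed = (2/3) × 5.000 = 3.333 mol; remaining = 7.414 − 3.333 = 4.081 mol
V(H2S) = nRT/P = 4.081 × 62.36 × 823.15 / 1170 = 179.0 L

179 L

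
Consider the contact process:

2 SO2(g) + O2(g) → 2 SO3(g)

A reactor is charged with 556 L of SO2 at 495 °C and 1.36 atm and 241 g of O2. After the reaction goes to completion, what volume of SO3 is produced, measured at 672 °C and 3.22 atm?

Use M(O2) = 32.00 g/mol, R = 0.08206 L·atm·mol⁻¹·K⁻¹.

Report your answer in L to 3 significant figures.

n(SO2) = PV/RT = (1.36 × 556) / (0.08206 × 768.15) = 12.00 mol
n(O2) = 241 / 32.00 = 7.531 mol
For 12.00 mol SO2, stoichiometry requires (1/2) × 12.00 = 6.000 mol O2; 7.531 mol is available, so SO2 is limiting.
n(SO3) = (2/2) × 12.00 = 12.00 mol
V(SO3) = nRT/P = 12.00 × 0.08206 × 945.15 / 3.22 = 289.0 L

289 L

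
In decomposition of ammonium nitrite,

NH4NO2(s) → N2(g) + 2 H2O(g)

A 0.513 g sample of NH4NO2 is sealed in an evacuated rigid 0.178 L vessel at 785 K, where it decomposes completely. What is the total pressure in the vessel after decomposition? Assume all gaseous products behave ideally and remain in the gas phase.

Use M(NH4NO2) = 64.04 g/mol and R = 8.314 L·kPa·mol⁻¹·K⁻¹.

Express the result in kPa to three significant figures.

881 kPa

n(NH4NO2) = 0.513 / 64.04 = 0.008011 mol
n(gas produced) = (3/1) × 0.008011 = 0.02403 mol
P = nRT/V = 0.02403 × 8.314 × 785 / 0.178 = 881.1 kPa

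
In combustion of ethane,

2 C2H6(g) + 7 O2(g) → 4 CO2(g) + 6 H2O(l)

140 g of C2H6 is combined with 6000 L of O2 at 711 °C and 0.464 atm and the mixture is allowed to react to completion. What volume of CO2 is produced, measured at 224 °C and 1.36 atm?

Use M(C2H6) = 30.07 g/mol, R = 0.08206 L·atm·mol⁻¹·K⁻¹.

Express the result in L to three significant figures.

n(C2H6) = 140 / 30.07 = 4.656 mol
n(O2) = PV/RT = (0.464 × 6000) / (0.08206 × 984.15) = 34.47 mol
For 4.656 mol C2H6, stoichiometry requires (7/2) × 4.656 = 16.30 mol O2; 34.47 mol is available, so C2H6 is limiting.
n(CO2) = (4/2) × 4.656 = 9.312 mol
V(CO2) = nRT/P = 9.312 × 0.08206 × 497.15 / 1.36 = 279.3 L

279 L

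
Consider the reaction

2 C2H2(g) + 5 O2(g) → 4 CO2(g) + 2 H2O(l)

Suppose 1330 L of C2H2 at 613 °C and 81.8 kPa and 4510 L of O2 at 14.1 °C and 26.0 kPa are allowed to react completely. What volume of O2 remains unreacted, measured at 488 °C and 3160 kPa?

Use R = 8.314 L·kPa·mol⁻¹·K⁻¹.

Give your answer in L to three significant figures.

24.4 L

n(C2H2) = PV/RT = (81.8 × 1330) / (8.314 × 886.15) = 14.77 mol
n(O2) = PV/RT = (26.0 × 4510) / (8.314 × 287.25) = 49.10 mol
For 14.77 mol C2H2, stoichiometry requires (5/2) × 14.77 = 36.92 mol O2; 49.10 mol is available, so C2H2 is limiting.
n(O2) consumed = (5/2) × 14.77 = 36.92 mol; remaining = 49.10 − 36.92 = 12.18 mol
V(O2) = nRT/P = 12.18 × 8.314 × 761.15 / 3160 = 24.39 L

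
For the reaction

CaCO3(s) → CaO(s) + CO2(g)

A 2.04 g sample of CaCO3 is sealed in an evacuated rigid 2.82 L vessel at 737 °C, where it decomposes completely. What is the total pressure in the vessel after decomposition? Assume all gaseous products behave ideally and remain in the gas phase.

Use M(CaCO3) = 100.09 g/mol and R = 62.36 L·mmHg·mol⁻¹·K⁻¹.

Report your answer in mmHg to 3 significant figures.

n(CaCO3) = 2.04 / 100.09 = 0.02038 mol
n(gas produced) = (1/1) × 0.02038 = 0.02038 mol
P = nRT/V = 0.02038 × 62.36 × 1010.15 / 2.82 = 455.2 mmHg

455 mmHg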